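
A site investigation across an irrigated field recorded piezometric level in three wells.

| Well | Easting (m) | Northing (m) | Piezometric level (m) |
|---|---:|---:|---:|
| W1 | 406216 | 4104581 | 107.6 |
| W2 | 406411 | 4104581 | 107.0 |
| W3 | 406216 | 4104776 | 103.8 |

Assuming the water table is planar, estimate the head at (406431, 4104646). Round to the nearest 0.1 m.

105.7 m

∂h/∂x = (107.0 − 107.6) / (406411 − 406216) = -0.003077
∂h/∂y = (103.8 − 107.6) / (4104776 − 4104581) = -0.01949
h(406431, 4104646) = 107.6 + (-0.003077)·(215) + (-0.01949)·(65) = 107.6 -0.662 -1.267 = 105.672 m.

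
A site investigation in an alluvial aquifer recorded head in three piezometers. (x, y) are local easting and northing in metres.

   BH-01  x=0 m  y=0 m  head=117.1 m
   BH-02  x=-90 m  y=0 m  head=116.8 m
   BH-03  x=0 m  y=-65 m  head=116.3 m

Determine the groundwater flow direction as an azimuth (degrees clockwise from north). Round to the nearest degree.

195°

∂h/∂x = (116.8 − 117.1) / (-90 − 0) = +0.003333
∂h/∂y = (116.3 − 117.1) / (-65 − 0) = +0.01231
Flow direction (−∇h) has components (-0.003333 E, -0.01231 N).
Azimuth = atan2(E, N) = atan2(-0.003333, -0.01231) = 195.2° ≈ 195°.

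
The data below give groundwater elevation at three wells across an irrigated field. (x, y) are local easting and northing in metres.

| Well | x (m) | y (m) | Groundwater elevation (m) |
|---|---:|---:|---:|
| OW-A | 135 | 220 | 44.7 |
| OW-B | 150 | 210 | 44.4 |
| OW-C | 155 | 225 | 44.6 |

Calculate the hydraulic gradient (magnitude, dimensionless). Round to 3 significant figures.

With h = a·x + b·y + c and OW-A as origin, the differences give:
  15·a + (-10)·b = -0.3
  20·a + 5·b = -0.1
Eliminate b (×5 and ×(-10), subtract): 275·a = -2.50 → a = ∂h/∂x = -0.009091
Back-substitute: b = ∂h/∂y = +0.01636.
|∇h| = √(-0.009091² + 0.01636²) = 0.01872

0.0187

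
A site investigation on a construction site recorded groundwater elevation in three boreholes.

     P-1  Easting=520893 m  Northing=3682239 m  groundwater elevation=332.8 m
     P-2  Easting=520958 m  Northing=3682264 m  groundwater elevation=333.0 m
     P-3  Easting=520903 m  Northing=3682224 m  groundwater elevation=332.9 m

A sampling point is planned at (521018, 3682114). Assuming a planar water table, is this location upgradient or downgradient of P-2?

With h = a·x + b·y + c and P-1 as origin, the differences give:
  65·a + 25·b = +0.2
  10·a + (-15)·b = +0.1
Eliminate b (×(-15) and ×25, subtract): -1225·a = -5.50 → a = ∂h/∂x = +0.004490
Back-substitute: b = ∂h/∂y = -0.003673.
Head at (521018, 3682114) = 332.8 + (+0.004490)·(125) + (-0.003673)·(-125) = 333.82 m.
That is higher than the 333.0 m at P-2, so the point is upgradient.

upgradient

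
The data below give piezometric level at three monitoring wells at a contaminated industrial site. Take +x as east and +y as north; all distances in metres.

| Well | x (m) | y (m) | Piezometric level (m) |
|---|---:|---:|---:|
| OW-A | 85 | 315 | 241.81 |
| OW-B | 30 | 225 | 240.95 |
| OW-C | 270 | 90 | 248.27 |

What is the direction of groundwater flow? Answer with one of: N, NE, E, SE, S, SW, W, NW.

With h = a·x + b·y + c and OW-A as origin, the differences give:
  (-55)·a + (-90)·b = -0.86
  185·a + (-225)·b = +6.46
Eliminate b (×(-225) and ×(-90), subtract): 29025·a = 774.900 → a = ∂h/∂x = +0.02670
Back-substitute: b = ∂h/∂y = -0.006760.
Flow = −∇h = (-0.02670 east, +0.006760 north), which points west.

W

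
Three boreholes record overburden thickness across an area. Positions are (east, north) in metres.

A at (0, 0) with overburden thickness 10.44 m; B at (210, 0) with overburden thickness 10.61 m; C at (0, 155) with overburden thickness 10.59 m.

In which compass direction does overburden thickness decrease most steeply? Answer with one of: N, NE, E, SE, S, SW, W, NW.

SW

∂d/∂x = (10.61 − 10.44) / (210 − 0) = +0.0008095
∂d/∂y = (10.59 − 10.44) / (155 − 0) = +0.0009677
Steepest decrease is along −∇f = (-0.0008095 E, -0.0009677 N) → southwest.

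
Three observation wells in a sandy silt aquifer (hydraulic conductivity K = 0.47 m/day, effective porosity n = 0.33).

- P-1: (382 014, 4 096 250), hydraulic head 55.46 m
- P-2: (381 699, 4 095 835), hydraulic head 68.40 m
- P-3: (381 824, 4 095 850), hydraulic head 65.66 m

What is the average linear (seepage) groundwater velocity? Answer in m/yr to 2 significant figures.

With h = a·x + b·y + c and P-1 as origin, the differences give:
  (-315)·a + (-415)·b = +12.94
  (-190)·a + (-400)·b = +10.20
Eliminate b (×(-400) and ×(-415), subtract): 47150·a = -943.000 → a = ∂h/∂x = -0.02000
Back-substitute: b = ∂h/∂y = -0.01600.
|∇h| = √(-0.02000² + -0.01600²) = 0.02561
Seepage velocity v = K·i/n = 0.47 × 0.02561 / 0.33 = 0.03647 m/day = 13.32 m/yr.

13 m/yr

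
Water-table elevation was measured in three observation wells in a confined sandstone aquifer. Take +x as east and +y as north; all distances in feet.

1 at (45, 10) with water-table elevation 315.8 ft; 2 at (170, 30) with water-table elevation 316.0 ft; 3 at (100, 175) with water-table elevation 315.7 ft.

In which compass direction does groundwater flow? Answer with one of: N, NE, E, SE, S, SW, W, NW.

NW

Taking 1 as reference: 2−1 = (125, 20, +0.2); 3−1 = (55, 165, -0.1).
Solve a·Δx + b·Δy = Δh: det = 125·165 − 55·20 = 19525.
∂h/∂x = [(+0.2)·165 − (-0.1)·20] / 19525 = +0.001793
∂h/∂y = [125·(-0.1) − 55·(+0.2)] / 19525 = -0.001204
Flow = −∇h = (-0.001793 east, +0.001204 north), which points northwest.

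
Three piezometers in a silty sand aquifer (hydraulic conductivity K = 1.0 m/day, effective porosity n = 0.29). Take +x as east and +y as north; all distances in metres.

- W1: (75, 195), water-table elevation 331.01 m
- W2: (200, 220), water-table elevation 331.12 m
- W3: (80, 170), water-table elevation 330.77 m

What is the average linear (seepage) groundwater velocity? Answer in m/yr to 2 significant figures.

With h = a·x + b·y + c and W1 as origin, the differences give:
  125·a + 25·b = +0.11
  5·a + (-25)·b = -0.24
Eliminate b (×(-25) and ×25, subtract): -3250·a = 3.250 → a = ∂h/∂x = -0.0010000
Back-substitute: b = ∂h/∂y = +0.009400.
|∇h| = √(-0.0010000² + 0.009400²) = 0.009453
Seepage velocity v = K·i/n = 1.0 × 0.009453 / 0.29 = 0.0326 m/day = 11.91 m/yr.

12 m/yr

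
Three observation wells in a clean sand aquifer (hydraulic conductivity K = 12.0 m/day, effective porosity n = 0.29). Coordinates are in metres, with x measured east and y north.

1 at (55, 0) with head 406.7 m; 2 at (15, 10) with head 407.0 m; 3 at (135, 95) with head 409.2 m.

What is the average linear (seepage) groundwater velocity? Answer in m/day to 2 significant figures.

Taking 1 as reference: 2−1 = (-40, 10, +0.3); 3−1 = (80, 95, +2.5).
Solve a·Δx + b·Δy = Δh: det = (-40)·95 − 80·10 = -4600.
∂h/∂x = [(+0.3)·95 − (+2.5)·10] / -4600 = -0.0007609
∂h/∂y = [(-40)·(+2.5) − 80·(+0.3)] / -4600 = +0.02696
|∇h| = √(-0.0007609² + 0.02696²) = 0.02697
Seepage velocity v = K·i/n = 12.0 × 0.02697 / 0.29 = 1.116 m/day.

1.1 m/day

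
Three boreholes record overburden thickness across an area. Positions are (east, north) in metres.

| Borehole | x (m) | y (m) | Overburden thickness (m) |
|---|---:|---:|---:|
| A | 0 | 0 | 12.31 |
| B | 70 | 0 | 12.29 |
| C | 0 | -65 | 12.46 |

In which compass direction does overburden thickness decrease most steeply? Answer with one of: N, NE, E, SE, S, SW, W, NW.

∂d/∂x = (12.29 − 12.31) / (70 − 0) = -0.0002857
∂d/∂y = (12.46 − 12.31) / (-65 − 0) = -0.002308
Steepest decrease is along −∇f = (+0.0002857 E, +0.002308 N) → north.

N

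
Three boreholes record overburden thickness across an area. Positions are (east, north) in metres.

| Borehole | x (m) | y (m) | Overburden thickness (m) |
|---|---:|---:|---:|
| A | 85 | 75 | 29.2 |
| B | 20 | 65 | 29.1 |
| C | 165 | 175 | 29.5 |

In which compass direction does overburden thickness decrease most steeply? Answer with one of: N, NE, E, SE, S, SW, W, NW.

SW

Taking A as reference: B−A = (-65, -10, -0.1); C−A = (80, 100, +0.3).
Solve a·Δx + b·Δy = Δd: det = (-65)·100 − 80·(-10) = -5700.
∂d/∂x = [(-0.1)·100 − (+0.3)·(-10)] / -5700 = +0.001228
∂d/∂y = [(-65)·(+0.3) − 80·(-0.1)] / -5700 = +0.002018
Steepest decrease is along −∇f = (-0.001228 E, -0.002018 N) → southwest.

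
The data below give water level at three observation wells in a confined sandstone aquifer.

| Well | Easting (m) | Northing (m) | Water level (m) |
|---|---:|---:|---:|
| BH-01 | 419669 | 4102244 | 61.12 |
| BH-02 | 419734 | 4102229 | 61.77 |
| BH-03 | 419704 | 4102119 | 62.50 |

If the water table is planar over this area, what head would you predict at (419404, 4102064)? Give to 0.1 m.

60.6 m

With h = a·x + b·y + c and BH-01 as origin, the differences give:
  65·a + (-15)·b = +0.65
  35·a + (-125)·b = +1.38
Eliminate b (×(-125) and ×(-15), subtract): -7600·a = -60.550 → a = ∂h/∂x = +0.007967
Back-substitute: b = ∂h/∂y = -0.008809.
h(419404, 4102064) = 61.12 + (+0.007967)·(-265) + (-0.008809)·(-180) = 61.12 -2.111 +1.586 = 60.594 m.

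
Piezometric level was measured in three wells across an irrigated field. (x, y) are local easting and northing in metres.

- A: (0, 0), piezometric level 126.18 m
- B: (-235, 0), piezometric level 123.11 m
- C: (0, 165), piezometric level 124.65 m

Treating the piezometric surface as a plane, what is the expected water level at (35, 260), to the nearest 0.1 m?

124.2 m

∂h/∂x = (123.11 − 126.18) / (-235 − 0) = +0.01306
∂h/∂y = (124.65 − 126.18) / (165 − 0) = -0.009273
h(35, 260) = 126.18 + (+0.01306)·(35) + (-0.009273)·(260) = 126.18 +0.457 -2.411 = 124.226 m.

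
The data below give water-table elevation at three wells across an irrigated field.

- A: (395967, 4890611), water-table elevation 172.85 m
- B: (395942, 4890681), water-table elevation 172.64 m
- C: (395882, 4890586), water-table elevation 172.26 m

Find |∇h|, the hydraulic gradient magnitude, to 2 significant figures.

0.0071

Differences from A: to B (Δx, Δy, Δh) = (-25, 70, -0.21); to C = (-85, -25, -0.59).
Determinant of the coordinate differences = (-25)·(-25) − (-85)·70 = 6575.
∂h/∂x = [(-0.21)·(-25) − (-0.59)·70] / 6575 = +0.007080
∂h/∂y = [(-25)·(-0.59) − (-85)·(-0.21)] / 6575 = -0.0004715
|∇h| = √(0.007080² + -0.0004715²) = 0.007096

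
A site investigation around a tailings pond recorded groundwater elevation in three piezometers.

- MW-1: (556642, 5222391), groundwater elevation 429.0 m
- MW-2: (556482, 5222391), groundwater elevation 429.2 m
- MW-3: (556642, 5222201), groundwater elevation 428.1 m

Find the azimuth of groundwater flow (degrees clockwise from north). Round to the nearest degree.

∂h/∂x = (429.2 − 429.0) / (556482 − 556642) = -0.001250
∂h/∂y = (428.1 − 429.0) / (5222201 − 5222391) = +0.004737
Flow direction (−∇h) has components (+0.001250 E, -0.004737 N).
Azimuth = atan2(E, N) = atan2(+0.001250, -0.004737) = 165.2° ≈ 165°.

165°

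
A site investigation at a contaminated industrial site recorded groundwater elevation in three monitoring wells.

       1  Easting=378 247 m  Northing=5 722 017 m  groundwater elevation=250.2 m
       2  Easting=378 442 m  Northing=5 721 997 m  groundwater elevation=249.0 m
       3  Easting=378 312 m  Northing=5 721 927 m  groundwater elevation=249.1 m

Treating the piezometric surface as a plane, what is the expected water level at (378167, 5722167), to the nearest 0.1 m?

Three-point gradient (reference 1): Δ to 2 = (195, -20, -1.2), Δ to 3 = (65, -90, -1.1).
∂h/∂x = -0.005292, ∂h/∂y = +0.008400 (det = -16250).
h(378167, 5722167) = 250.2 + (-0.005292)·(-80) + (+0.008400)·(150) = 250.2 +0.423 +1.260 = 251.883 m.

251.9 m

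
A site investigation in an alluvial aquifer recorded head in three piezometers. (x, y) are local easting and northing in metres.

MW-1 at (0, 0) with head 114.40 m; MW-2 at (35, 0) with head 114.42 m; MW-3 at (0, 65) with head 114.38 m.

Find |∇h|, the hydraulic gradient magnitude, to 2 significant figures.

0.00065

∂h/∂x = (114.42 − 114.40) / (35 − 0) = +0.0005714
∂h/∂y = (114.38 − 114.40) / (65 − 0) = -0.0003077
|∇h| = √(0.0005714² + -0.0003077²) = 0.000649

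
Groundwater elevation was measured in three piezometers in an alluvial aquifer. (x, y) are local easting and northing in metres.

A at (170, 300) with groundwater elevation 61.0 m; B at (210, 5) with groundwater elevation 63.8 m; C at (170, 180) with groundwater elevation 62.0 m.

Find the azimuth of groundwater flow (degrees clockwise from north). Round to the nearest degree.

314°

Three-point gradient (reference A): Δ to B = (40, -295, +2.8), Δ to C = (0, -120, +1.0).
∂h/∂x = +0.008542, ∂h/∂y = -0.008333 (det = -4800).
Flow direction (−∇h) has components (-0.008542 E, +0.008333 N).
Azimuth = atan2(E, N) = atan2(-0.008542, +0.008333) = 314.3° ≈ 314°.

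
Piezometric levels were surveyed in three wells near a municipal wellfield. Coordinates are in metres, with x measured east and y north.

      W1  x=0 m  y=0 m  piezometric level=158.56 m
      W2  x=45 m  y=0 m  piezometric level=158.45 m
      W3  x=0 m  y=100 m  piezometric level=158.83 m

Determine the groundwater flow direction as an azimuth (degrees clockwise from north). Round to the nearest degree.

138°

∂h/∂x = (158.45 − 158.56) / (45 − 0) = -0.002444
∂h/∂y = (158.83 − 158.56) / (100 − 0) = +0.002700
Flow direction (−∇h) has components (+0.002444 E, -0.002700 N).
Azimuth = atan2(E, N) = atan2(+0.002444, -0.002700) = 137.8° ≈ 138°.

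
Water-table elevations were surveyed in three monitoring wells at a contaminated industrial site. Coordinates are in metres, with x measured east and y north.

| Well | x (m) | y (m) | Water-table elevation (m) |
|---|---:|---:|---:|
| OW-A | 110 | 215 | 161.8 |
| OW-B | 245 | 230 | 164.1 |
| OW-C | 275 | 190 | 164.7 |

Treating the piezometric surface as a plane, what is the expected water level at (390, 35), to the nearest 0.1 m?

Taking OW-A as reference: OW-B−OW-A = (135, 15, +2.3); OW-C−OW-A = (165, -25, +2.9).
Solve a·Δx + b·Δy = Δh: det = 135·(-25) − 165·15 = -5850.
∂h/∂x = [(+2.3)·(-25) − (+2.9)·15] / -5850 = +0.01726
∂h/∂y = [135·(+2.9) − 165·(+2.3)] / -5850 = -0.002051
h(390, 35) = 161.8 + (+0.01726)·(280) + (-0.002051)·(-180) = 161.8 +4.834 +0.369 = 167.003 m.

167.0 m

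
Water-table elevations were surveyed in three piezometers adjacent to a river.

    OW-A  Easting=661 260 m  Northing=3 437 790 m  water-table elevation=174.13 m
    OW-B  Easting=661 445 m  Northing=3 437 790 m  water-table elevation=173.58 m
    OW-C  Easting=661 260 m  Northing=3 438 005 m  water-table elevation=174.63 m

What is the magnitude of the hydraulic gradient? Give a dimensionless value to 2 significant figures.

∂h/∂x = (173.58 − 174.13) / (661445 − 661260) = -0.002973
∂h/∂y = (174.63 − 174.13) / (3438005 − 3437790) = +0.002326
|∇h| = √(-0.002973² + 0.002326²) = 0.003775

0.0038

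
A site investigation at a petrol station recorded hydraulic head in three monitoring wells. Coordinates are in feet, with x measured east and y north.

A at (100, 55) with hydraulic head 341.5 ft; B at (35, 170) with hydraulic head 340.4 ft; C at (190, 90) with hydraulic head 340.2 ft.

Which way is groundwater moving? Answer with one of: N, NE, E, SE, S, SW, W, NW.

NE

Taking A as reference: B−A = (-65, 115, -1.1); C−A = (90, 35, -1.3).
Solve a·Δx + b·Δy = Δh: det = (-65)·35 − 90·115 = -12625.
∂h/∂x = [(-1.1)·35 − (-1.3)·115] / -12625 = -0.008792
∂h/∂y = [(-65)·(-1.3) − 90·(-1.1)] / -12625 = -0.01453
Flow = −∇h = (+0.008792 east, +0.01453 north), which points northeast.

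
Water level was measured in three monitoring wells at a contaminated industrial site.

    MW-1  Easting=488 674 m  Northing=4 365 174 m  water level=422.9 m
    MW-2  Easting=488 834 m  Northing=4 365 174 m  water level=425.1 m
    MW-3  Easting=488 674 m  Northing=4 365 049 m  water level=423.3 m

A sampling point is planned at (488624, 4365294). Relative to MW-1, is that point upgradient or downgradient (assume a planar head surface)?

downgradient

∂h/∂x = (425.1 − 422.9) / (488834 − 488674) = +0.01375
∂h/∂y = (423.3 − 422.9) / (4365049 − 4365174) = -0.003200
Head at (488624, 4365294) = 422.9 + (+0.01375)·(-50) + (-0.003200)·(120) = 421.83 m.
That is lower than the 422.9 m at MW-1, so the point is downgradient.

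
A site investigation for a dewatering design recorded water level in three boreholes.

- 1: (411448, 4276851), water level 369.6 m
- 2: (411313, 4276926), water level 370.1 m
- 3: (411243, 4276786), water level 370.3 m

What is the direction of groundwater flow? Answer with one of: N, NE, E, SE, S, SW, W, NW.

E

With h = a·x + b·y + c and 1 as origin, the differences give:
  (-135)·a + 75·b = +0.5
  (-205)·a + (-65)·b = +0.7
Eliminate b (×(-65) and ×75, subtract): 24150·a = -85.00 → a = ∂h/∂x = -0.003520
Back-substitute: b = ∂h/∂y = +0.0003313.
Flow = −∇h = (+0.003520 east, -0.0003313 north), which points east.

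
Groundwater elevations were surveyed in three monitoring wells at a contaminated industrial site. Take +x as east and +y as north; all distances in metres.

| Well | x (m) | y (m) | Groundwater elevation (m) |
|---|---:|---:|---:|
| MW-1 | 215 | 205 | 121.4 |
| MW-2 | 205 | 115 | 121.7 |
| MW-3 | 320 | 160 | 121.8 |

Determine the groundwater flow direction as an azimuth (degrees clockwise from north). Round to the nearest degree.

328°

Differences from MW-1: to MW-2 (Δx, Δy, Δh) = (-10, -90, +0.3); to MW-3 = (105, -45, +0.4).
Determinant of the coordinate differences = (-10)·(-45) − 105·(-90) = 9900.
∂h/∂x = [(+0.3)·(-45) − (+0.4)·(-90)] / 9900 = +0.002273
∂h/∂y = [(-10)·(+0.4) − 105·(+0.3)] / 9900 = -0.003586
Flow direction (−∇h) has components (-0.002273 E, +0.003586 N).
Azimuth = atan2(E, N) = atan2(-0.002273, +0.003586) = 327.6° ≈ 328°.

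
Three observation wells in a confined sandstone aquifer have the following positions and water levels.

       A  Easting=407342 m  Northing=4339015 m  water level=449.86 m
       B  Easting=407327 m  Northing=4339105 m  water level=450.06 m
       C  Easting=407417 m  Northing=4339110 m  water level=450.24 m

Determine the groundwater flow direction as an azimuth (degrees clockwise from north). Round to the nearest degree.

Taking A as reference: B−A = (-15, 90, +0.20); C−A = (75, 95, +0.38).
Solve a·Δx + b·Δy = Δh: det = (-15)·95 − 75·90 = -8175.
∂h/∂x = [(+0.20)·95 − (+0.38)·90] / -8175 = +0.001859
∂h/∂y = [(-15)·(+0.38) − 75·(+0.20)] / -8175 = +0.002532
Flow direction (−∇h) has components (-0.001859 E, -0.002532 N).
Azimuth = atan2(E, N) = atan2(-0.001859, -0.002532) = 216.3° ≈ 216°.

216°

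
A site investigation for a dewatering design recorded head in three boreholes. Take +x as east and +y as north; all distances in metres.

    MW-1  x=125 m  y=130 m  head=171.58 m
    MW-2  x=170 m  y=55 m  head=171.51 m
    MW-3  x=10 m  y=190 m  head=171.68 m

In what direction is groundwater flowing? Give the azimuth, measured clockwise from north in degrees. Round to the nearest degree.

With h = a·x + b·y + c and MW-1 as origin, the differences give:
  45·a + (-75)·b = -0.07
  (-115)·a + 60·b = +0.10
Eliminate b (×60 and ×(-75), subtract): -5925·a = 3.300 → a = ∂h/∂x = -0.0005570
Back-substitute: b = ∂h/∂y = +0.0005992.
Flow direction (−∇h) has components (+0.0005570 E, -0.0005992 N).
Azimuth = atan2(E, N) = atan2(+0.0005570, -0.0005992) = 137.1° ≈ 137°.

137°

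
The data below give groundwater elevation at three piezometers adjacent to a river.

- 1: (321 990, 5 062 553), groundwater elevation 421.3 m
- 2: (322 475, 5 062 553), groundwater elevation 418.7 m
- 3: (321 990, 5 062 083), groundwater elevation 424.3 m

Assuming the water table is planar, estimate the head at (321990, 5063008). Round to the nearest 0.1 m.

∂h/∂x = (418.7 − 421.3) / (322475 − 321990) = -0.005361
∂h/∂y = (424.3 − 421.3) / (5062083 − 5062553) = -0.006383
h(321990, 5063008) = 421.3 + (-0.005361)·(0) + (-0.006383)·(455) = 421.3 -0.000 -2.904 = 418.396 m.

418.4 m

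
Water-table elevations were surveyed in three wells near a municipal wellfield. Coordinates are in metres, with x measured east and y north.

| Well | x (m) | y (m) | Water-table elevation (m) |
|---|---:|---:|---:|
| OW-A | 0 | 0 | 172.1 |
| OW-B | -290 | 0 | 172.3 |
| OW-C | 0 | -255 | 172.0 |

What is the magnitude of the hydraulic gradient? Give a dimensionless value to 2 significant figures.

0.00079

∂h/∂x = (172.3 − 172.1) / (-290 − 0) = -0.0006897
∂h/∂y = (172.0 − 172.1) / (-255 − 0) = +0.0003922
|∇h| = √(-0.0006897² + 0.0003922²) = 0.0007934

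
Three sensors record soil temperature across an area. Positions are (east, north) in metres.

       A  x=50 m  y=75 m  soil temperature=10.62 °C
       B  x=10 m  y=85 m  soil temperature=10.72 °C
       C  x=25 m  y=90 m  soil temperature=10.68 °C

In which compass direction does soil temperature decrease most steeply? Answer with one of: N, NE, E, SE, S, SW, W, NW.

E

Differences from A: to B (Δx, Δy, Δh) = (-40, 10, +0.10); to C = (-25, 15, +0.06).
Solve a·Δx + b·Δy = ΔT: det = (-40)·15 − (-25)·10 = -350.
∂T/∂x = [(+0.10)·15 − (+0.06)·10] / -350 = -0.002571
∂T/∂y = [(-40)·(+0.06) − (-25)·(+0.10)] / -350 = -0.0002857
Steepest decrease is along −∇f = (+0.002571 E, +0.0002857 N) → east.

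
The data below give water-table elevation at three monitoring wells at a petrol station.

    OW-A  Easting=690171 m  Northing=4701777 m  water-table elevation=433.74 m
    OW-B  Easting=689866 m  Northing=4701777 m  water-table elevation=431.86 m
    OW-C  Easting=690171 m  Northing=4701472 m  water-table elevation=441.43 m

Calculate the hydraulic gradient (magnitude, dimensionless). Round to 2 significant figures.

0.026

∂h/∂x = (431.86 − 433.74) / (689866 − 690171) = +0.006164
∂h/∂y = (441.43 − 433.74) / (4701472 − 4701777) = -0.02521
|∇h| = √(0.006164² + -0.02521²) = 0.02595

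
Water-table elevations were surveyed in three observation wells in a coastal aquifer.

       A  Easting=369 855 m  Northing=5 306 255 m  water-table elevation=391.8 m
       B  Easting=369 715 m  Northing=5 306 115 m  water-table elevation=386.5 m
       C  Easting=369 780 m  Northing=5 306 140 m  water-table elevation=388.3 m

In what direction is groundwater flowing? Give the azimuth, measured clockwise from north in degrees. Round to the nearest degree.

Taking A as reference: B−A = (-140, -140, -5.3); C−A = (-75, -115, -3.5).
Solve a·Δx + b·Δy = Δh: det = (-140)·(-115) − (-75)·(-140) = 5600.
∂h/∂x = [(-5.3)·(-115) − (-3.5)·(-140)] / 5600 = +0.02134
∂h/∂y = [(-140)·(-3.5) − (-75)·(-5.3)] / 5600 = +0.01652
Flow direction (−∇h) has components (-0.02134 E, -0.01652 N).
Azimuth = atan2(E, N) = atan2(-0.02134, -0.01652) = 232.3° ≈ 232°.

232°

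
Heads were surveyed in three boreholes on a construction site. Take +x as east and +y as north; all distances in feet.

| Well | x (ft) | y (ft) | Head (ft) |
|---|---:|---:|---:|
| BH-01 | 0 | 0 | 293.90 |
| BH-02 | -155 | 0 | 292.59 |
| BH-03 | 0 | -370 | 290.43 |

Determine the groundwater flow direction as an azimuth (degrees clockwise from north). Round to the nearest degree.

222°

∂h/∂x = (292.59 − 293.90) / (-155 − 0) = +0.008452
∂h/∂y = (290.43 − 293.90) / (-370 − 0) = +0.009378
Flow direction (−∇h) has components (-0.008452 E, -0.009378 N).
Azimuth = atan2(E, N) = atan2(-0.008452, -0.009378) = 222.0° ≈ 222°.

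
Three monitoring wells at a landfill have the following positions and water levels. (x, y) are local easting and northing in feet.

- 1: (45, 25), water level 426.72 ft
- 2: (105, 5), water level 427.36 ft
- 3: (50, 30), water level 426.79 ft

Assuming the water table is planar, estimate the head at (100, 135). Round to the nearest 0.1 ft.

427.6 ft

With h = a·x + b·y + c and 1 as origin, the differences give:
  60·a + (-20)·b = +0.64
  5·a + 5·b = +0.07
Eliminate b (×5 and ×(-20), subtract): 400·a = 4.600 → a = ∂h/∂x = +0.01150
Back-substitute: b = ∂h/∂y = +0.002500.
h(100, 135) = 426.72 + (+0.01150)·(55) + (+0.002500)·(110) = 426.72 +0.632 +0.275 = 427.627 ft.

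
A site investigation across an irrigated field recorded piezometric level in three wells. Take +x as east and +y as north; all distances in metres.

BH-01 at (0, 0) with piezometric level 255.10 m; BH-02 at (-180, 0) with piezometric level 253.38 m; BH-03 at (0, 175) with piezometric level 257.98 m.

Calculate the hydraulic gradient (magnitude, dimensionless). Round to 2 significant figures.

0.019

∂h/∂x = (253.38 − 255.10) / (-180 − 0) = +0.009556
∂h/∂y = (257.98 − 255.10) / (175 − 0) = +0.01646
|∇h| = √(0.009556² + 0.01646²) = 0.01903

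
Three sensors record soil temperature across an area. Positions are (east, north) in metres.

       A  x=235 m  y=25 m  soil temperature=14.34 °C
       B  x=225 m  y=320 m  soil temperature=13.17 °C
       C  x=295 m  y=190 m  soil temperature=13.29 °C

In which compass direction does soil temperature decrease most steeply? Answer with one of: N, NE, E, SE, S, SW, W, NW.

Differences from A: to B (Δx, Δy, Δh) = (-10, 295, -1.17); to C = (60, 165, -1.05).
Determinant of the coordinate differences = (-10)·165 − 60·295 = -19350.
∂T/∂x = [(-1.17)·165 − (-1.05)·295] / -19350 = -0.006031
∂T/∂y = [(-10)·(-1.05) − 60·(-1.17)] / -19350 = -0.004171
Steepest decrease is along −∇f = (+0.006031 E, +0.004171 N) → northeast.

NE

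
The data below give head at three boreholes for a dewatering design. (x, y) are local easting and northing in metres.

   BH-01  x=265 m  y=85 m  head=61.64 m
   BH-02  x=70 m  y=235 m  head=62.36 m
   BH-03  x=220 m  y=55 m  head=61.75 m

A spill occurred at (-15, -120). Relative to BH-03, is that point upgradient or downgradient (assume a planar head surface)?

upgradient

Taking BH-01 as reference: BH-02−BH-01 = (-195, 150, +0.72); BH-03−BH-01 = (-45, -30, +0.11).
Solve a·Δx + b·Δy = Δh: det = (-195)·(-30) − (-45)·150 = 12600.
∂h/∂x = [(+0.72)·(-30) − (+0.11)·150] / 12600 = -0.003024
∂h/∂y = [(-195)·(+0.11) − (-45)·(+0.72)] / 12600 = +0.0008690
Head at (-15, -120) = 61.64 + (-0.003024)·(-280) + (+0.0008690)·(-205) = 62.31 m.
That is higher than the 61.75 m at BH-03, so the point is upgradient.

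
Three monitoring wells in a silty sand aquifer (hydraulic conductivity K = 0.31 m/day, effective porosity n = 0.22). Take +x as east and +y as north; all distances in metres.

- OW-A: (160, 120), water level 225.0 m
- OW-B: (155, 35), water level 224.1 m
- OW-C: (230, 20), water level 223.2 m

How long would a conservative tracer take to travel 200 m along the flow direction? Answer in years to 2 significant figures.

26 years

With h = a·x + b·y + c and OW-A as origin, the differences give:
  (-5)·a + (-85)·b = -0.9
  70·a + (-100)·b = -1.8
Eliminate b (×(-100) and ×(-85), subtract): 6450·a = -63.00 → a = ∂h/∂x = -0.009767
Back-substitute: b = ∂h/∂y = +0.01116.
|∇h| = √(-0.009767² + 0.01116²) = 0.01483
Seepage velocity v = K·i/n = 0.31 × 0.01483 / 0.22 = 0.0209 m/day.
t = 200 / 0.0209 = 9569 days = 26.2 years.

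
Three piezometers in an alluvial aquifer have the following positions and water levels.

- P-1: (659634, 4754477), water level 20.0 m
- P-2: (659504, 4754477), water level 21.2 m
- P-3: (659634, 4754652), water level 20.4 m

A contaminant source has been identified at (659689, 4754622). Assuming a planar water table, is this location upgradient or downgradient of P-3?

∂h/∂x = (21.2 − 20.0) / (659504 − 659634) = -0.009231
∂h/∂y = (20.4 − 20.0) / (4754652 − 4754477) = +0.002286
Head at (659689, 4754622) = 20.0 + (-0.009231)·(55) + (+0.002286)·(145) = 19.82 m.
That is lower than the 20.4 m at P-3, so the point is downgradient.

downgradient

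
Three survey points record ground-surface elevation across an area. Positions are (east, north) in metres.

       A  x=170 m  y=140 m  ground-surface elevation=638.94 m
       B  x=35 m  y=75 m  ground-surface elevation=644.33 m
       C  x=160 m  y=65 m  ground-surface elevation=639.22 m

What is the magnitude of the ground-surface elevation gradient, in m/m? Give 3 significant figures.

0.0408 m/m

Taking A as reference: B−A = (-135, -65, +5.39); C−A = (-10, -75, +0.28).
Determinant of the coordinate differences = (-135)·(-75) − (-10)·(-65) = 9475.
∂z/∂x = [(+5.39)·(-75) − (+0.28)·(-65)] / 9475 = -0.04074
∂z/∂y = [(-135)·(+0.28) − (-10)·(+5.39)] / 9475 = +0.001699
|∇f| = √(-0.04074² + 0.001699²) = 0.04078 m/m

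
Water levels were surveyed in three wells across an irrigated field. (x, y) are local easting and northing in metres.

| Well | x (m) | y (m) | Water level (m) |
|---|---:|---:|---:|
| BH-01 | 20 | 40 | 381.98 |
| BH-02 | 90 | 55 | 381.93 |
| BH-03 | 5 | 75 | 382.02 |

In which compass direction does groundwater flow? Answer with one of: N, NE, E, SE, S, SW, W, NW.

With h = a·x + b·y + c and BH-01 as origin, the differences give:
  70·a + 15·b = -0.05
  (-15)·a + 35·b = +0.04
Eliminate b (×35 and ×15, subtract): 2675·a = -2.350 → a = ∂h/∂x = -0.0008785
Back-substitute: b = ∂h/∂y = +0.0007664.
Flow = −∇h = (+0.0008785 east, -0.0007664 north), which points southeast.

SE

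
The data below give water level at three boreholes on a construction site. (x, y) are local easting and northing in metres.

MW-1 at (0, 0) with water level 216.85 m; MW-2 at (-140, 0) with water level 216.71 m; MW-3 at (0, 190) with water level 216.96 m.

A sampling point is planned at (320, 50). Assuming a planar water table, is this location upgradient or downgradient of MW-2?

upgradient

∂h/∂x = (216.71 − 216.85) / (-140 − 0) = +0.0010000
∂h/∂y = (216.96 − 216.85) / (190 − 0) = +0.0005789
Head at (320, 50) = 216.85 + (+0.0010000)·(320) + (+0.0005789)·(50) = 217.20 m.
That is higher than the 216.71 m at MW-2, so the point is upgradient.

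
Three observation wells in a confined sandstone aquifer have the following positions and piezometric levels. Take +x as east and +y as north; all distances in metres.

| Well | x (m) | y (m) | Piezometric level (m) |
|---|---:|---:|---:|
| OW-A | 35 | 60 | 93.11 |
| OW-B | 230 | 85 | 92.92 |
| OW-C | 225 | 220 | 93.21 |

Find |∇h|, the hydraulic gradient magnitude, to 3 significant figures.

0.00244

With h = a·x + b·y + c and OW-A as origin, the differences give:
  195·a + 25·b = -0.19
  190·a + 160·b = +0.10
Eliminate b (×160 and ×25, subtract): 26450·a = -32.900 → a = ∂h/∂x = -0.001244
Back-substitute: b = ∂h/∂y = +0.002102.
|∇h| = √(-0.001244² + 0.002102²) = 0.002443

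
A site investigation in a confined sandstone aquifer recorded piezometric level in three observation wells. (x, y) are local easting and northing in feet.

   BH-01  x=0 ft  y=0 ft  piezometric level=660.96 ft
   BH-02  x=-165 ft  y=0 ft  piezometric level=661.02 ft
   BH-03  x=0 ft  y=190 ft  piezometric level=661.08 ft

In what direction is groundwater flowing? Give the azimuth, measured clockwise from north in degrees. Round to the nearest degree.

∂h/∂x = (661.02 − 660.96) / (-165 − 0) = -0.0003636
∂h/∂y = (661.08 − 660.96) / (190 − 0) = +0.0006316
Flow direction (−∇h) has components (+0.0003636 E, -0.0006316 N).
Azimuth = atan2(E, N) = atan2(+0.0003636, -0.0006316) = 150.1° ≈ 150°.

150°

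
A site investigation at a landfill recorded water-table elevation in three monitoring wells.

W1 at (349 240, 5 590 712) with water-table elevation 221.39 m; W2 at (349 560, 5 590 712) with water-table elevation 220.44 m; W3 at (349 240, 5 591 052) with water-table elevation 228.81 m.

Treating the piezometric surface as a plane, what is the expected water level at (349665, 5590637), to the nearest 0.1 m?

218.5 m

∂h/∂x = (220.44 − 221.39) / (349560 − 349240) = -0.002969
∂h/∂y = (228.81 − 221.39) / (5591052 − 5590712) = +0.02182
h(349665, 5590637) = 221.39 + (-0.002969)·(425) + (+0.02182)·(-75) = 221.39 -1.262 -1.637 = 218.492 m.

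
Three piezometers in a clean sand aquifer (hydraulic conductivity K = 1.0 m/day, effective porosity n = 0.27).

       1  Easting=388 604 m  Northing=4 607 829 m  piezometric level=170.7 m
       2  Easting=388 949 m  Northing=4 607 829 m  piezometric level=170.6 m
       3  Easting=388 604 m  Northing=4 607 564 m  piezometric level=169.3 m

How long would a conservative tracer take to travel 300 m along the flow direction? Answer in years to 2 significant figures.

42 years

∂h/∂x = (170.6 − 170.7) / (388949 − 388604) = -0.0002899
∂h/∂y = (169.3 − 170.7) / (4607564 − 4607829) = +0.005283
|∇h| = √(-0.0002899² + 0.005283²) = 0.005291
Seepage velocity v = K·i/n = 1.0 × 0.005291 / 0.27 = 0.0196 m/day.
t = 300 / 0.0196 = 1.531e+04 days = 41.9 years.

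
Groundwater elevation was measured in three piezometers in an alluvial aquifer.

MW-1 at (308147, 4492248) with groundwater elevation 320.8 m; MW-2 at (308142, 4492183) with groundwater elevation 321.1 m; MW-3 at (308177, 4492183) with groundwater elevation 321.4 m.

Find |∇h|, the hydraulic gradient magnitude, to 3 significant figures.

Differences from MW-1: to MW-2 (Δx, Δy, Δh) = (-5, -65, +0.3); to MW-3 = (30, -65, +0.6).
Solve a·Δx + b·Δy = Δh: det = (-5)·(-65) − 30·(-65) = 2275.
∂h/∂x = [(+0.3)·(-65) − (+0.6)·(-65)] / 2275 = +0.008571
∂h/∂y = [(-5)·(+0.6) − 30·(+0.3)] / 2275 = -0.005275
|∇h| = √(0.008571² + -0.005275²) = 0.01006

0.0101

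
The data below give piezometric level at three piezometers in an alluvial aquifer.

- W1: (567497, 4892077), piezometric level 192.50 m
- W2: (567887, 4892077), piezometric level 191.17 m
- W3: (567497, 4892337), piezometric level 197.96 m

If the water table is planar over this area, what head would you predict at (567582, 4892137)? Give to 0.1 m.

∂h/∂x = (191.17 − 192.50) / (567887 − 567497) = -0.003410
∂h/∂y = (197.96 − 192.50) / (4892337 − 4892077) = +0.02100
h(567582, 4892137) = 192.50 + (-0.003410)·(85) + (+0.02100)·(60) = 192.50 -0.290 +1.260 = 193.470 m.

193.5 m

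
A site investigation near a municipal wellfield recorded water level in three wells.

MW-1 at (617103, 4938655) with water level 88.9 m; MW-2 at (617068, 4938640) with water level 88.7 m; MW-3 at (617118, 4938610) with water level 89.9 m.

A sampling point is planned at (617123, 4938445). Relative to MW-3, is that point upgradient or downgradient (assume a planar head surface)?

upgradient

Taking MW-1 as reference: MW-2−MW-1 = (-35, -15, -0.2); MW-3−MW-1 = (15, -45, +1.0).
Solve a·Δx + b·Δy = Δh: det = (-35)·(-45) − 15·(-15) = 1800.
∂h/∂x = [(-0.2)·(-45) − (+1.0)·(-15)] / 1800 = +0.01333
∂h/∂y = [(-35)·(+1.0) − 15·(-0.2)] / 1800 = -0.01778
Head at (617123, 4938445) = 88.9 + (+0.01333)·(20) + (-0.01778)·(-210) = 92.90 m.
That is higher than the 89.9 m at MW-3, so the point is upgradient.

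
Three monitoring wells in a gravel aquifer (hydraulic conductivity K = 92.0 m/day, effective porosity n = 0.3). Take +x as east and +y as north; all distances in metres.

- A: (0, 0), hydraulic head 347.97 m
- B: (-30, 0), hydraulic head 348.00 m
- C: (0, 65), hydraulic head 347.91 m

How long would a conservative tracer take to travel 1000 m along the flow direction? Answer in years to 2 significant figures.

∂h/∂x = (348.00 − 347.97) / (-30 − 0) = -0.0010000
∂h/∂y = (347.91 − 347.97) / (65 − 0) = -0.0009231
|∇h| = √(-0.0010000² + -0.0009231²) = 0.001361
Seepage velocity v = K·i/n = 92.0 × 0.001361 / 0.3 = 0.4174 m/day.
t = 1000 / 0.4174 = 2396 days = 6.56 years.

6.6 years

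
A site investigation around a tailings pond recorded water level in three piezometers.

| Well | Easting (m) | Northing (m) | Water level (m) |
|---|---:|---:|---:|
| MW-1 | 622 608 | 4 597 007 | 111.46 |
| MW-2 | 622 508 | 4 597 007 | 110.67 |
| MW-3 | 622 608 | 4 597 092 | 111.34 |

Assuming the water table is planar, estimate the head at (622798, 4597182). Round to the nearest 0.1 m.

∂h/∂x = (110.67 − 111.46) / (622508 − 622608) = +0.007900
∂h/∂y = (111.34 − 111.46) / (4597092 − 4597007) = -0.001412
h(622798, 4597182) = 111.46 + (+0.007900)·(190) + (-0.001412)·(175) = 111.46 +1.501 -0.247 = 112.714 m.

112.7 m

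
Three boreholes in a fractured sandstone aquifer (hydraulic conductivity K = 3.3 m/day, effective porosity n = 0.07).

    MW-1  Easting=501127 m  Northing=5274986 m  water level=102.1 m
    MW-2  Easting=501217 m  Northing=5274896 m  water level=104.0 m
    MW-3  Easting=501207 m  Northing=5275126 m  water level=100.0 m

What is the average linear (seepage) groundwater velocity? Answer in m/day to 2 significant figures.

0.83 m/day

With h = a·x + b·y + c and MW-1 as origin, the differences give:
  90·a + (-90)·b = +1.9
  80·a + 140·b = -2.1
Eliminate b (×140 and ×(-90), subtract): 19800·a = 77.00 → a = ∂h/∂x = +0.003889
Back-substitute: b = ∂h/∂y = -0.01722.
|∇h| = √(0.003889² + -0.01722²) = 0.01765
Seepage velocity v = K·i/n = 3.3 × 0.01765 / 0.07 = 0.8321 m/day.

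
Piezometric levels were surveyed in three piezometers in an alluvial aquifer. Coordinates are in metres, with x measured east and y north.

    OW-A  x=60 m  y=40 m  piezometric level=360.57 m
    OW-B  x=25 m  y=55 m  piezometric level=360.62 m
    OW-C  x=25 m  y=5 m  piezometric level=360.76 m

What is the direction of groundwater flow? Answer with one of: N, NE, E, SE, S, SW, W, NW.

Differences from OW-A: to OW-B (Δx, Δy, Δh) = (-35, 15, +0.05); to OW-C = (-35, -35, +0.19).
Solve a·Δx + b·Δy = Δh: det = (-35)·(-35) − (-35)·15 = 1750.
∂h/∂x = [(+0.05)·(-35) − (+0.19)·15] / 1750 = -0.002629
∂h/∂y = [(-35)·(+0.19) − (-35)·(+0.05)] / 1750 = -0.002800
Flow = −∇h = (+0.002629 east, +0.002800 north), which points northeast.

NE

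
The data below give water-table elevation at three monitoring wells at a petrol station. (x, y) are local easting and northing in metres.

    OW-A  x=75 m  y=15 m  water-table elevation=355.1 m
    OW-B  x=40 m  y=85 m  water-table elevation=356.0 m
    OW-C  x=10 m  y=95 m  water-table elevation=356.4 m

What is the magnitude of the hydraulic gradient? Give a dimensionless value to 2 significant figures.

0.013

Taking OW-A as reference: OW-B−OW-A = (-35, 70, +0.9); OW-C−OW-A = (-65, 80, +1.3).
Determinant of the coordinate differences = (-35)·80 − (-65)·70 = 1750.
∂h/∂x = [(+0.9)·80 − (+1.3)·70] / 1750 = -0.01086
∂h/∂y = [(-35)·(+1.3) − (-65)·(+0.9)] / 1750 = +0.007429
|∇h| = √(-0.01086² + 0.007429²) = 0.01316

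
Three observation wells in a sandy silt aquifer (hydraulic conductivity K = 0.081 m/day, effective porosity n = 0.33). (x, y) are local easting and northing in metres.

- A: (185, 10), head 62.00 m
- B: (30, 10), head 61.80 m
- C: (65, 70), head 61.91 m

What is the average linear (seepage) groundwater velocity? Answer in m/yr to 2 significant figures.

With h = a·x + b·y + c and A as origin, the differences give:
  (-155)·a + 0·b = -0.20
  (-120)·a + 60·b = -0.09
Eliminate b (×60 and ×0, subtract): -9300·a = -12.000 → a = ∂h/∂x = +0.001290
Back-substitute: b = ∂h/∂y = +0.001081.
|∇h| = √(0.001290² + 0.001081²) = 0.001683
Seepage velocity v = K·i/n = 0.081 × 0.001683 / 0.33 = 0.0004131 m/day = 0.1509 m/yr.

0.15 m/yr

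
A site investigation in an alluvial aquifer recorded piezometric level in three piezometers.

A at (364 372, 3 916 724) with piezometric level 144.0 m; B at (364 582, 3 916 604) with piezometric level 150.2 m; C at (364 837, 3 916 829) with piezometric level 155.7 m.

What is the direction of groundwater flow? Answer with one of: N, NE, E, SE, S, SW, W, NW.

W

Differences from A: to B (Δx, Δy, Δh) = (210, -120, +6.2); to C = (465, 105, +11.7).
Determinant of the coordinate differences = 210·105 − 465·(-120) = 77850.
∂h/∂x = [(+6.2)·105 − (+11.7)·(-120)] / 77850 = +0.02640
∂h/∂y = [210·(+11.7) − 465·(+6.2)] / 77850 = -0.005472
Flow = −∇h = (-0.02640 east, +0.005472 north), which points west.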